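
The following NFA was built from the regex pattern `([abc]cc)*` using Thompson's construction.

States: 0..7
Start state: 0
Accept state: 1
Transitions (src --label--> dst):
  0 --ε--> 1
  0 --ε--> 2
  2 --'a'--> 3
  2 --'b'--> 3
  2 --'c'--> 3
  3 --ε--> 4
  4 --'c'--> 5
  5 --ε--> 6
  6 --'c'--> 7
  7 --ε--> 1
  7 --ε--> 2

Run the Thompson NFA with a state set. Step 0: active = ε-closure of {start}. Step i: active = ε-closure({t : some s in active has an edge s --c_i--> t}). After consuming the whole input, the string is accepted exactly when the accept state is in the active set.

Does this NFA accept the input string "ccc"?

Answer: ACCEPT

Derivation:
S₀ = ε-closure({0}) = {0,1,2}
'c' @ 1: {3,4}
'c' @ 2: {5,6}
'c' @ 3: {1,2,7}  ✓accept
after full input: {1,2,7}  (accept=1 in)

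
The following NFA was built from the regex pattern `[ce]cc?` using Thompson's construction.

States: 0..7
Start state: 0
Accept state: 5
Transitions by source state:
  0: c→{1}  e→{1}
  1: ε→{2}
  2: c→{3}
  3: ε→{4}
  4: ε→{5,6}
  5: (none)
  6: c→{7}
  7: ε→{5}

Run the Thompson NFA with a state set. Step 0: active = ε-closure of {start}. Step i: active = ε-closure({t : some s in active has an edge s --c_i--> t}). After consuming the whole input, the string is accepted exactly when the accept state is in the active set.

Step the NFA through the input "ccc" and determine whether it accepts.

Answer: ACCEPT

Steps:
start: ε-closure({0}) = {0}
'c' @ 1: {1,2}
'c' @ 2: {3,4,5,6}  (accept∈set)
'c' @ 3: {5,7}  (accept∈set)
after full input: {5,7}  (accept=5 in)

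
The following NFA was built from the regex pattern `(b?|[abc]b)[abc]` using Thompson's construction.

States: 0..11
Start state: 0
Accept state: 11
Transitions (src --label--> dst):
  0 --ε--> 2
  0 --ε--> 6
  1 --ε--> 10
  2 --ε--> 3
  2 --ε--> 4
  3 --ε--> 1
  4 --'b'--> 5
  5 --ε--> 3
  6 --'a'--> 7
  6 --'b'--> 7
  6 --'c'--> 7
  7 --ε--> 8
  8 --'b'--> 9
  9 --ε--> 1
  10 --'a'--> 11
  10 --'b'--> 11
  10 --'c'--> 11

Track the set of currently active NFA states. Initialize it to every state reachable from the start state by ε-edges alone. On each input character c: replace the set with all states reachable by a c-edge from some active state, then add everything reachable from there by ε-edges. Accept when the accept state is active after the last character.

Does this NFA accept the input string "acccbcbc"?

Answer: REJECT

Derivation:
initial (ε-close {0}): {0,1,2,3,4,6,10}
'a' @ 1: {7,8,11}  ✓accept
'c' @ 2: {}  — no active states
rest 'ccbcbc' ignored (set empty)
final: {}; accept 11 not in set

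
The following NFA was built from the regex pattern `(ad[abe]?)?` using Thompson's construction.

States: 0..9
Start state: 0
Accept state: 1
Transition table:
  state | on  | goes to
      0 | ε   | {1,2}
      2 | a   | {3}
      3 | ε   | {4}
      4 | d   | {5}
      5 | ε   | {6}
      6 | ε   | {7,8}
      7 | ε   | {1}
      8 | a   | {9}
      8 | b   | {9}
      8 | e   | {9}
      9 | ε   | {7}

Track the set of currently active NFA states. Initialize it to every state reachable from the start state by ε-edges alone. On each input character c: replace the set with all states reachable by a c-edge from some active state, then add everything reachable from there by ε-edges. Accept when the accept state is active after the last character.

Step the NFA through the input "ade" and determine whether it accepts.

Answer: ACCEPT

Trace:
initial (ε-close {0}): {0,1,2}
'a' @ 1: {3,4}
'd' @ 2: {1,5,6,7,8}  [accepting]
'e' @ 3: {1,7,9}  [accepting]
end set {1,7,9} — state 1 in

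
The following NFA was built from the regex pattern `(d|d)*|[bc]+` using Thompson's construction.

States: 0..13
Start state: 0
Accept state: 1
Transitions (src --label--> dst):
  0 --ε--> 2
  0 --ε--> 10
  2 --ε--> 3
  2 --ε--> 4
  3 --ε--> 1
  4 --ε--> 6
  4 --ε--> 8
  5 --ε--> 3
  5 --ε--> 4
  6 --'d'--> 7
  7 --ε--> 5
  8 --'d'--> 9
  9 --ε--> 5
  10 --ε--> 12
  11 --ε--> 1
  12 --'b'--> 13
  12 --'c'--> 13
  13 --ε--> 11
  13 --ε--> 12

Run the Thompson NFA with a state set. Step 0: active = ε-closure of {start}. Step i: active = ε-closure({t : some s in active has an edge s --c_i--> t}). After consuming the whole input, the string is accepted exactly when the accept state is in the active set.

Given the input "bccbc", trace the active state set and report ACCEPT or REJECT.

S₀ = ε-closure({0}) = {0,1,2,3,4,6,8,10,12}
'b' @ 1: {1,11,12,13}  ✓accept
'c' @ 2: {1,11,12,13}  ✓accept
'c' @ 3: {1,11,12,13}  ✓accept
'b' @ 4: {1,11,12,13}  ✓accept
'c' @ 5: {1,11,12,13}  ✓accept
final: {1,11,12,13}; accept 1 in set

Answer: ACCEPT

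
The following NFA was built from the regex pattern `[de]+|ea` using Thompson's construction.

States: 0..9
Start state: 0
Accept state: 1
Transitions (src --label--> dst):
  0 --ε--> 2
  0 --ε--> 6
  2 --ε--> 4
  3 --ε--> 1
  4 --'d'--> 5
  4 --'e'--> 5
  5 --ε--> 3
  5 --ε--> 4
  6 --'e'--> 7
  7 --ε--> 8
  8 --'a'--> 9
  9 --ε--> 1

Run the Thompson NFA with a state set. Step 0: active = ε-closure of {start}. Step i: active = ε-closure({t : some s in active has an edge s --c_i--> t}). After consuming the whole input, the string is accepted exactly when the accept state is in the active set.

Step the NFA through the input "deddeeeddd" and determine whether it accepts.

initial (ε-close {0}): {0,2,4,6}
'd' @ 1: {1,3,4,5}  ✓accept
'e' @ 2: {1,3,4,5}  ✓accept
'd' @ 3: {1,3,4,5}  ✓accept
'd' @ 4: {1,3,4,5}  ✓accept
'e' @ 5: {1,3,4,5}  ✓accept
'e' @ 6: {1,3,4,5}  ✓accept
'e' @ 7: {1,3,4,5}  ✓accept
'd' @ 8: {1,3,4,5}  ✓accept
'd' @ 9: {1,3,4,5}  ✓accept
'd' @ 10: {1,3,4,5}  ✓accept
final: {1,3,4,5}; accept 1 in set

Answer: ACCEPT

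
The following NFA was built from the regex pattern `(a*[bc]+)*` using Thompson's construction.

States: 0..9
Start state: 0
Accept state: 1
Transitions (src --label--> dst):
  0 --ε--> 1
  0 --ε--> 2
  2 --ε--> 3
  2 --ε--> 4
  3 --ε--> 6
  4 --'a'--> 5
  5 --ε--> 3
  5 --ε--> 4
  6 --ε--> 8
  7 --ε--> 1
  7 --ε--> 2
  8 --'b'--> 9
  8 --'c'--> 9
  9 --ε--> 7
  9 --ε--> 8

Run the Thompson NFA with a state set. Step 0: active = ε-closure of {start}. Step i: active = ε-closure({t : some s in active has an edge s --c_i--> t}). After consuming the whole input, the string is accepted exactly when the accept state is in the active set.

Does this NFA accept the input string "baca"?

Answer: REJECT

Derivation:
initial (ε-close {0}): {0,1,2,3,4,6,8}
'b' @ 1: {1,2,3,4,6,7,8,9}  (accept∈set)
'a' @ 2: {3,4,5,6,8}
'c' @ 3: {1,2,3,4,6,7,8,9}  (accept∈set)
'a' @ 4: {3,4,5,6,8}
after full input: {3,4,5,6,8}  (accept=1 not in)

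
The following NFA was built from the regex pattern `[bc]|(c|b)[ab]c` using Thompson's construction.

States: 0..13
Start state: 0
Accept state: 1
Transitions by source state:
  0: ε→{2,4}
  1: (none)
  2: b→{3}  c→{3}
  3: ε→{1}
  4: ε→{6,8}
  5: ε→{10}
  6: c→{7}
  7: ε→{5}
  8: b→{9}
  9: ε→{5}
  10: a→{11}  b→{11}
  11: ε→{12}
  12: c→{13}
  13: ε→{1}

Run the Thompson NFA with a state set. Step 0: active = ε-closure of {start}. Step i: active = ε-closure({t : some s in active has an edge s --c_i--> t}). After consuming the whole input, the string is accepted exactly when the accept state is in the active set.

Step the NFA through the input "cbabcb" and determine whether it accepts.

start: ε-closure({0}) = {0,2,4,6,8}
'c' @ 1: {1,3,5,7,10}  ✓accept
'b' @ 2: {11,12}
'a' @ 3: {}  — state set empty
rest 'bcb' ignored (set empty)
final: {}; accept 1 not in set

Answer: REJECT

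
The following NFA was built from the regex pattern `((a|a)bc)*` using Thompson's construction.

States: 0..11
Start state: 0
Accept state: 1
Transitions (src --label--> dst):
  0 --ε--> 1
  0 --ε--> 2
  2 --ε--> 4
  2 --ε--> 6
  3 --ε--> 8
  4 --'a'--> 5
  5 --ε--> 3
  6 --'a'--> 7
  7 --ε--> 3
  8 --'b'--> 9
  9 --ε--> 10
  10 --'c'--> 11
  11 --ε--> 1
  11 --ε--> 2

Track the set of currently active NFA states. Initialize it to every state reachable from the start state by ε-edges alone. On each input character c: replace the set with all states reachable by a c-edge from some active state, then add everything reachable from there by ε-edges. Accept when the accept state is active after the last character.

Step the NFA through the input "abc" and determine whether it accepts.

S₀ = ε-closure({0}) = {0,1,2,4,6}
'a' @ 1: {3,5,7,8}
'b' @ 2: {9,10}
'c' @ 3: {1,2,4,6,11}  ✓accept
final: {1,2,4,6,11}; accept 1 in set

Answer: ACCEPT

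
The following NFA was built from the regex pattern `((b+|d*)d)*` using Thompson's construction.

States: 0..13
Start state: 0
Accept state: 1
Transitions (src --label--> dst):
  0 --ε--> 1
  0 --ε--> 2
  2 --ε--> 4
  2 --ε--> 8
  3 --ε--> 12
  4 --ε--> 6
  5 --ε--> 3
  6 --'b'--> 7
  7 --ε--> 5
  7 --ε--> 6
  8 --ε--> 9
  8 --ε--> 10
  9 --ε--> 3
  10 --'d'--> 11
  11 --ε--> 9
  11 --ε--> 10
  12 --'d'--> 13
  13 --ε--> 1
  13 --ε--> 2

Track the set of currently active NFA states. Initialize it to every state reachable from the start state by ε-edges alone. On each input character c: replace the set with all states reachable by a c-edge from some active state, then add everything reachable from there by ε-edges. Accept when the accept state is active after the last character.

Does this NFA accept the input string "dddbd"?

Answer: ACCEPT

Derivation:
start: ε-closure({0}) = {0,1,2,3,4,6,8,9,10,12}
'd' @ 1: {1,2,3,4,6,8,9,10,11,12,13}  (accept∈set)
'd' @ 2: {1,2,3,4,6,8,9,10,11,12,13}  (accept∈set)
'd' @ 3: {1,2,3,4,6,8,9,10,11,12,13}  (accept∈set)
'b' @ 4: {3,5,6,7,12}
'd' @ 5: {1,2,3,4,6,8,9,10,12,13}  (accept∈set)
after full input: {1,2,3,4,6,8,9,10,12,13}  (accept=1 in)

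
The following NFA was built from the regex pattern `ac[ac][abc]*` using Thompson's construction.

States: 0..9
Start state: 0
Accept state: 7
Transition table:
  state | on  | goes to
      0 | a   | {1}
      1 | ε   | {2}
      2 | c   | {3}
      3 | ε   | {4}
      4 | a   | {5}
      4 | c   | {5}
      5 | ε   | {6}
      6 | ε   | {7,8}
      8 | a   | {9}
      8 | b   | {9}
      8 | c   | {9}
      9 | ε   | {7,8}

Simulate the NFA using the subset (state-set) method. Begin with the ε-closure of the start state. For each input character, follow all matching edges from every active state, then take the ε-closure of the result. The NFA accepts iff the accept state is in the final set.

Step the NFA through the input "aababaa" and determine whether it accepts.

Answer: REJECT

Derivation:
start: ε-closure({0}) = {0}
'a' @ 1: {1,2}
'a' @ 2: {}  — no active states
rest 'babaa' ignored (set empty)
after full input: {}  (accept=7 not in)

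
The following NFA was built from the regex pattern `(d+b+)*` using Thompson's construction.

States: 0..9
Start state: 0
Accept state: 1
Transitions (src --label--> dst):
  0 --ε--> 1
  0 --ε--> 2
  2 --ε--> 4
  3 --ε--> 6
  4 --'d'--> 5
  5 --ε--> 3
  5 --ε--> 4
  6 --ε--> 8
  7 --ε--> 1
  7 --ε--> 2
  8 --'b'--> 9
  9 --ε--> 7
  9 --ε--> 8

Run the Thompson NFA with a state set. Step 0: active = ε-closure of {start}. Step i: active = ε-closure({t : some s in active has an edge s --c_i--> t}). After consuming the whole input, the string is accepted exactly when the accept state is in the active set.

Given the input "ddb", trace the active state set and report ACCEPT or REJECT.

start: ε-closure({0}) = {0,1,2,4}
'd' @ 1: {3,4,5,6,8}
'd' @ 2: {3,4,5,6,8}
'b' @ 3: {1,2,4,7,8,9}  ✓accept
final: {1,2,4,7,8,9}; accept 1 in set

Answer: ACCEPT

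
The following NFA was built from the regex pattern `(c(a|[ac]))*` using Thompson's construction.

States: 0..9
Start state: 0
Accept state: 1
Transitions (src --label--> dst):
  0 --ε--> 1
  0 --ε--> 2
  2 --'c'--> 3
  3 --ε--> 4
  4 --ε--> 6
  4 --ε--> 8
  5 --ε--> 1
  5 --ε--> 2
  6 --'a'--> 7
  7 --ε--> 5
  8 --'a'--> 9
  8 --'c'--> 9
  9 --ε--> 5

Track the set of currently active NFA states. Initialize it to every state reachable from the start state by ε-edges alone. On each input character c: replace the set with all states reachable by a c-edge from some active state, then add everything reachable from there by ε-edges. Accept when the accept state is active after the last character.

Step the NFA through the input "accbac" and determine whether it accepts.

Answer: REJECT

Steps:
start: ε-closure({0}) = {0,1,2}
'a' @ 1: {}  — no active states
rest 'ccbac' ignored (set empty)
after full input: {}  (accept=1 not in)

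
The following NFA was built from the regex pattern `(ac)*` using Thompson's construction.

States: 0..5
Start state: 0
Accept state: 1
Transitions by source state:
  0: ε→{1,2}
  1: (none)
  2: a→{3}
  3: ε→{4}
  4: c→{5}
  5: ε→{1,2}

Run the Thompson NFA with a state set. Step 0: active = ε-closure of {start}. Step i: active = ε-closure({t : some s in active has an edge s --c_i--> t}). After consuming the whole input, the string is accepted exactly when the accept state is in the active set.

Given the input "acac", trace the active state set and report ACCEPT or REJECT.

Answer: ACCEPT

Derivation:
start: ε-closure({0}) = {0,1,2}
'a' @ 1: {3,4}
'c' @ 2: {1,2,5}  ✓accept
'a' @ 3: {3,4}
'c' @ 4: {1,2,5}  ✓accept
end set {1,2,5} — state 1 in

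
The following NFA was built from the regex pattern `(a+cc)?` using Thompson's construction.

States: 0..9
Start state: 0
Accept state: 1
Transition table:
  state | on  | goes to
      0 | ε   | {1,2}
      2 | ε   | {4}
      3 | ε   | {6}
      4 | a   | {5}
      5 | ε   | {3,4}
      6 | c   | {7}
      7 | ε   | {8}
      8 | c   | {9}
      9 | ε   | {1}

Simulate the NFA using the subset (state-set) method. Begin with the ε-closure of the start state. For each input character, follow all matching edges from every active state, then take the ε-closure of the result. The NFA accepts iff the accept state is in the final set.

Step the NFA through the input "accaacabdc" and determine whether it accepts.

Answer: REJECT

Trace:
S₀ = ε-closure({0}) = {0,1,2,4}
'a' @ 1: {3,4,5,6}
'c' @ 2: {7,8}
'c' @ 3: {1,9}  (accept∈set)
'a' @ 4: {}  — no active states
rest 'acabdc' ignored (set empty)
after full input: {}  (accept=1 not in)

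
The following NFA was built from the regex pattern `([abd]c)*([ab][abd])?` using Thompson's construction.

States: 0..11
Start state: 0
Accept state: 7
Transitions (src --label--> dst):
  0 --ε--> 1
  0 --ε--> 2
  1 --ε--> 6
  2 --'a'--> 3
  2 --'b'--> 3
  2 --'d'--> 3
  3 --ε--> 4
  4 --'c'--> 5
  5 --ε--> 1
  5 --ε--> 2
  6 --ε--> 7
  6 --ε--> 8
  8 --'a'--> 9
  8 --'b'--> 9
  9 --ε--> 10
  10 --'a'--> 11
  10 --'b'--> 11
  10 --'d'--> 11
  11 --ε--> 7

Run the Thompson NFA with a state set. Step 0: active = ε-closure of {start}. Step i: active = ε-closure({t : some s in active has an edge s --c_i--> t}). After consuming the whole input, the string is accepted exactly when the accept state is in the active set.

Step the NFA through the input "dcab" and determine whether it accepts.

initial (ε-close {0}): {0,1,2,6,7,8}
'd' @ 1: {3,4}
'c' @ 2: {1,2,5,6,7,8}  ✓accept
'a' @ 3: {3,4,9,10}
'b' @ 4: {7,11}  ✓accept
after full input: {7,11}  (accept=7 in)

Answer: ACCEPT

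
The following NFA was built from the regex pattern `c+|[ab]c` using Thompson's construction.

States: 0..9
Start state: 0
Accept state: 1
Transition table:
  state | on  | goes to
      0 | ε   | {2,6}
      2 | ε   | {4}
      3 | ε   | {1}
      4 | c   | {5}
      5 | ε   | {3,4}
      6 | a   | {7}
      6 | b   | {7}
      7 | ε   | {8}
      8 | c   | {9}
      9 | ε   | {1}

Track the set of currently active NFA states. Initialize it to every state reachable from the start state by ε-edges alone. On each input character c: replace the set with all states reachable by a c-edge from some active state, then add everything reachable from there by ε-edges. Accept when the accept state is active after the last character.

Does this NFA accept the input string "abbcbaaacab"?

S₀ = ε-closure({0}) = {0,2,4,6}
'a' @ 1: {7,8}
'b' @ 2: {}  — dead — no transitions
rest 'bcbaaacab' ignored (set empty)
final: {}; accept 1 not in set

Answer: REJECT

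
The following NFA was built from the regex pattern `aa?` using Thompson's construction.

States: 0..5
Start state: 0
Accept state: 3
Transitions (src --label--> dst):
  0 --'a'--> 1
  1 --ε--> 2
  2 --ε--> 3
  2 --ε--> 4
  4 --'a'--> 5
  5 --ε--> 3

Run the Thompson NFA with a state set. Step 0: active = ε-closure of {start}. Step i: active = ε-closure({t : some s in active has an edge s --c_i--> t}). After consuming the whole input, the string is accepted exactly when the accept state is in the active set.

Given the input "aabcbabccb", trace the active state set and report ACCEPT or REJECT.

start: ε-closure({0}) = {0}
'a' @ 1: {1,2,3,4}  (accept∈set)
'a' @ 2: {3,5}  (accept∈set)
'b' @ 3: {}  — state set empty
rest 'cbabccb' ignored (set empty)
end set {} — state 3 not in

Answer: REJECT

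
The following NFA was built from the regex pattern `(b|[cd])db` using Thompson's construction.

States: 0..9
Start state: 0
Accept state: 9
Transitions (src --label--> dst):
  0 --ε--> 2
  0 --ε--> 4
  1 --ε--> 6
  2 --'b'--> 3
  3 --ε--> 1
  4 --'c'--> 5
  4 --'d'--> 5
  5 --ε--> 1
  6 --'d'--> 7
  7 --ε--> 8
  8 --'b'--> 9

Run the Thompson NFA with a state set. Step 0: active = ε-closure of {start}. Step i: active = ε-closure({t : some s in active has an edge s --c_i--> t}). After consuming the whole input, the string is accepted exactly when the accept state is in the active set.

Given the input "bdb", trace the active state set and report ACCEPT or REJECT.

start: ε-closure({0}) = {0,2,4}
'b' @ 1: {1,3,6}
'd' @ 2: {7,8}
'b' @ 3: {9}  [accepting]
end set {9} — state 9 in

Answer: ACCEPT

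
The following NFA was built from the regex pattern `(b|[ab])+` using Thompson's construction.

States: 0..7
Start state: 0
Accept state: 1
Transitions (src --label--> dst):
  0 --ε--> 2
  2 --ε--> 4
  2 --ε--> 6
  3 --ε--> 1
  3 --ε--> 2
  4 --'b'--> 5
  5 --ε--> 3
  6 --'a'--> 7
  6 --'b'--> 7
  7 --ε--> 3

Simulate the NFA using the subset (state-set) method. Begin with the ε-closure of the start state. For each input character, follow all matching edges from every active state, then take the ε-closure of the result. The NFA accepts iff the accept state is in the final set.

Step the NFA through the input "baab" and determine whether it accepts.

Answer: ACCEPT

Trace:
initial (ε-close {0}): {0,2,4,6}
'b' @ 1: {1,2,3,4,5,6,7}  [accepting]
'a' @ 2: {1,2,3,4,6,7}  [accepting]
'a' @ 3: {1,2,3,4,6,7}  [accepting]
'b' @ 4: {1,2,3,4,5,6,7}  [accepting]
end set {1,2,3,4,5,6,7} — state 1 in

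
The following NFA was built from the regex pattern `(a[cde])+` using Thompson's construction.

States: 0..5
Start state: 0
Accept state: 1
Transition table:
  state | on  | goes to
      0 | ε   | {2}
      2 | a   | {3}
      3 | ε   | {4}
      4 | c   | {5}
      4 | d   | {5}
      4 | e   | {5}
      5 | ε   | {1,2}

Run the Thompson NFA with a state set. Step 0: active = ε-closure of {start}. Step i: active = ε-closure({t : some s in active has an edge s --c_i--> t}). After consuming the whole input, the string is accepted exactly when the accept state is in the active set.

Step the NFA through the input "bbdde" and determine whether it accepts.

Answer: REJECT

Derivation:
S₀ = ε-closure({0}) = {0,2}
'b' @ 1: {}  — dead — no transitions
rest 'bdde' ignored (set empty)
final: {}; accept 1 not in set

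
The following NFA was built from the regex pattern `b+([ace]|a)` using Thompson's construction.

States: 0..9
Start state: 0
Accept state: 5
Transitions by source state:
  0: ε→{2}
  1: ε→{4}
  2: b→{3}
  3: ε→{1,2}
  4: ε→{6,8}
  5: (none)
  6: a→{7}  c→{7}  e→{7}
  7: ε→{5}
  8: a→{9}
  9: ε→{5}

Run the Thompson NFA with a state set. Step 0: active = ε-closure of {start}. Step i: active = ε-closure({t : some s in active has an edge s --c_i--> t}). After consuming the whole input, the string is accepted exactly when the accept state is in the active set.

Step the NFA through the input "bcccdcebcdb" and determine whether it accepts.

start: ε-closure({0}) = {0,2}
'b' @ 1: {1,2,3,4,6,8}
'c' @ 2: {5,7}  (accept∈set)
'c' @ 3: {}  — no active states
rest 'cdcebcdb' ignored (set empty)
end set {} — state 5 not in

Answer: REJECT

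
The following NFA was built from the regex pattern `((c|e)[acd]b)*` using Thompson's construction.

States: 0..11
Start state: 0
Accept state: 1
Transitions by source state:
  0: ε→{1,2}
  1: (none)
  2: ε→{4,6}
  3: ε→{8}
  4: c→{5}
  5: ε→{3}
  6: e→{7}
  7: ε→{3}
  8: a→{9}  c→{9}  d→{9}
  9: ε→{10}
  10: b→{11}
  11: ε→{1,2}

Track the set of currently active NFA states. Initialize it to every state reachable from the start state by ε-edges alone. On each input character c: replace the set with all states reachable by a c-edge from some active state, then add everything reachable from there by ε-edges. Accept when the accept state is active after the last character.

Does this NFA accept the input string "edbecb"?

Answer: ACCEPT

Steps:
S₀ = ε-closure({0}) = {0,1,2,4,6}
'e' @ 1: {3,7,8}
'd' @ 2: {9,10}
'b' @ 3: {1,2,4,6,11}  (accept∈set)
'e' @ 4: {3,7,8}
'c' @ 5: {9,10}
'b' @ 6: {1,2,4,6,11}  (accept∈set)
final: {1,2,4,6,11}; accept 1 in set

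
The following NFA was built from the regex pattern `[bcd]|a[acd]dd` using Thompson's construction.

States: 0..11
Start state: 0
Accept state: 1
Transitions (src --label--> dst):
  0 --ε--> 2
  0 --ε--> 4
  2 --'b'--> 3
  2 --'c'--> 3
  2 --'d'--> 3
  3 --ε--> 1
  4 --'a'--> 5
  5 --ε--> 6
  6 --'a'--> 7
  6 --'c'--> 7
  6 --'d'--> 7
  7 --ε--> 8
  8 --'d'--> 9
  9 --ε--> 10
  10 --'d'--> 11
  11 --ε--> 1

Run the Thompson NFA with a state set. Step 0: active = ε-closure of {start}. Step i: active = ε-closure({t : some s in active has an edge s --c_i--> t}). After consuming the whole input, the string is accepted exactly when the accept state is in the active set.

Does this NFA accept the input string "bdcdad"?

Answer: REJECT

Trace:
S₀ = ε-closure({0}) = {0,2,4}
'b' @ 1: {1,3}  [accepting]
'd' @ 2: {}  — no active states
rest 'cdad' ignored (set empty)
after full input: {}  (accept=1 not in)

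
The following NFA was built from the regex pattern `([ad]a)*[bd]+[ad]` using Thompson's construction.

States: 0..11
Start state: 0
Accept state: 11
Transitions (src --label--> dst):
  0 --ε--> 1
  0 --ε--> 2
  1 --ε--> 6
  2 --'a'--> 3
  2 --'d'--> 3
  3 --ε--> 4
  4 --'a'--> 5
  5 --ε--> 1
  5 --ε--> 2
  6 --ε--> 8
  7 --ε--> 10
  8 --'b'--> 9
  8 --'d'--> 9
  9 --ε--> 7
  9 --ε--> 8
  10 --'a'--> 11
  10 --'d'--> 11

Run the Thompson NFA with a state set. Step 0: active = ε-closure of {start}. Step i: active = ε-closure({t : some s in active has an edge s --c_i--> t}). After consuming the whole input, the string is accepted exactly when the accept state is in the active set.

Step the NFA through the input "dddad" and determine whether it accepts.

Answer: REJECT

Steps:
S₀ = ε-closure({0}) = {0,1,2,6,8}
'd' @ 1: {3,4,7,8,9,10}
'd' @ 2: {7,8,9,10,11}  (accept∈set)
'd' @ 3: {7,8,9,10,11}  (accept∈set)
'a' @ 4: {11}  (accept∈set)
'd' @ 5: {}  — dead — no transitions
end set {} — state 11 not in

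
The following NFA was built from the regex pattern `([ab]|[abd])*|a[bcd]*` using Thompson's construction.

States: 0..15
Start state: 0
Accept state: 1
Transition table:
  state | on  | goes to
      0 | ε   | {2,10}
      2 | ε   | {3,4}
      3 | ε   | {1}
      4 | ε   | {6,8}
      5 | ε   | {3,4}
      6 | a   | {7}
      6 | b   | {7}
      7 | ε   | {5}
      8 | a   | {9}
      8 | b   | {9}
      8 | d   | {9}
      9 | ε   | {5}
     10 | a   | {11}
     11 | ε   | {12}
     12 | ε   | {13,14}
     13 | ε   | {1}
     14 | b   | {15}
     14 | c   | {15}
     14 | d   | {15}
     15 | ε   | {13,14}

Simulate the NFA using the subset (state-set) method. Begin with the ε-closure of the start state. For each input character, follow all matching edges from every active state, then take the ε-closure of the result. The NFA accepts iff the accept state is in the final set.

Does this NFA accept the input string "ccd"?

S₀ = ε-closure({0}) = {0,1,2,3,4,6,8,10}
'c' @ 1: {}  — no active states
rest 'cd' ignored (set empty)
final: {}; accept 1 not in set

Answer: REJECT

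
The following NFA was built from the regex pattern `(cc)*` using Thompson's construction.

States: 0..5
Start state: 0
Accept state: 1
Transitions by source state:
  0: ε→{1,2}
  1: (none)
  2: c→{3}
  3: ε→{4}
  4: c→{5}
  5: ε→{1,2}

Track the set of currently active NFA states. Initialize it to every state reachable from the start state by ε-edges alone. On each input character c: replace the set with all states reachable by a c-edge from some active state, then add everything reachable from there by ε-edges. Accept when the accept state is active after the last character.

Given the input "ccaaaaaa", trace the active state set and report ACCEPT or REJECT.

S₀ = ε-closure({0}) = {0,1,2}
'c' @ 1: {3,4}
'c' @ 2: {1,2,5}  ✓accept
'a' @ 3: {}  — no active states
rest 'aaaaa' ignored (set empty)
end set {} — state 1 not in

Answer: REJECT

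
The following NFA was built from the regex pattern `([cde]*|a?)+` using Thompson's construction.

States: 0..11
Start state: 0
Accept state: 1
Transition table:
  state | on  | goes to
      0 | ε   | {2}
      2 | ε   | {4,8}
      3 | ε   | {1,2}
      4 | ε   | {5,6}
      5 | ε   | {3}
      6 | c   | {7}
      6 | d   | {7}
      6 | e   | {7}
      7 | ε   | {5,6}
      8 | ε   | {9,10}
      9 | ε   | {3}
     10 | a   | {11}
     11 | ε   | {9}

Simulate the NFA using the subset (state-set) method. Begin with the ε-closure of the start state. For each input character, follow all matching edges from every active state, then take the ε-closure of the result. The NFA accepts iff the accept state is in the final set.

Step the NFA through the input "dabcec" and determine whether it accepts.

Answer: REJECT

Derivation:
start: ε-closure({0}) = {0,1,2,3,4,5,6,8,9,10}
'd' @ 1: {1,2,3,4,5,6,7,8,9,10}  (accept∈set)
'a' @ 2: {1,2,3,4,5,6,8,9,10,11}  (accept∈set)
'b' @ 3: {}  — state set empty
rest 'cec' ignored (set empty)
final: {}; accept 1 not in set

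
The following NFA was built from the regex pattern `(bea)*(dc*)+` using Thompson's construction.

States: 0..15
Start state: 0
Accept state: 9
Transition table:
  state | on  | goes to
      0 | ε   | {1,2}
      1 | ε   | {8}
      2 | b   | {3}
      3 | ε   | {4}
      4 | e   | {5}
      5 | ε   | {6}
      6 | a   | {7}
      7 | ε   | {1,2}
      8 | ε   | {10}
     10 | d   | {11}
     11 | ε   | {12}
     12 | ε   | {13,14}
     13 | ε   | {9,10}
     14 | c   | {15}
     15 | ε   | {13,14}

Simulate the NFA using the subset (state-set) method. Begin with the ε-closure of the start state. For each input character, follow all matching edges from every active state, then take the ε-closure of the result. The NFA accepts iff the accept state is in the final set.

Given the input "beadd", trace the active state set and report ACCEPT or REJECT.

Answer: ACCEPT

Trace:
S₀ = ε-closure({0}) = {0,1,2,8,10}
'b' @ 1: {3,4}
'e' @ 2: {5,6}
'a' @ 3: {1,2,7,8,10}
'd' @ 4: {9,10,11,12,13,14}  (accept∈set)
'd' @ 5: {9,10,11,12,13,14}  (accept∈set)
final: {9,10,11,12,13,14}; accept 9 in set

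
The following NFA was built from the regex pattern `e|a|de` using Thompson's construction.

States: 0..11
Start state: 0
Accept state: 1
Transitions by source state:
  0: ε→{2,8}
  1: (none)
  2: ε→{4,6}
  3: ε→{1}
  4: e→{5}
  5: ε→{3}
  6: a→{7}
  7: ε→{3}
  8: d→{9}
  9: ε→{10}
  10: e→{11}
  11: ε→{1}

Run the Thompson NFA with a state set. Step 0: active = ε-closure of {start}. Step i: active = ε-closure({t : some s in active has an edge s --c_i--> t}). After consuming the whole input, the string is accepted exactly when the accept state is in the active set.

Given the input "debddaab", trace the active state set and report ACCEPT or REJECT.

start: ε-closure({0}) = {0,2,4,6,8}
'd' @ 1: {9,10}
'e' @ 2: {1,11}  ✓accept
'b' @ 3: {}  — state set empty
rest 'ddaab' ignored (set empty)
after full input: {}  (accept=1 not in)

Answer: REJECT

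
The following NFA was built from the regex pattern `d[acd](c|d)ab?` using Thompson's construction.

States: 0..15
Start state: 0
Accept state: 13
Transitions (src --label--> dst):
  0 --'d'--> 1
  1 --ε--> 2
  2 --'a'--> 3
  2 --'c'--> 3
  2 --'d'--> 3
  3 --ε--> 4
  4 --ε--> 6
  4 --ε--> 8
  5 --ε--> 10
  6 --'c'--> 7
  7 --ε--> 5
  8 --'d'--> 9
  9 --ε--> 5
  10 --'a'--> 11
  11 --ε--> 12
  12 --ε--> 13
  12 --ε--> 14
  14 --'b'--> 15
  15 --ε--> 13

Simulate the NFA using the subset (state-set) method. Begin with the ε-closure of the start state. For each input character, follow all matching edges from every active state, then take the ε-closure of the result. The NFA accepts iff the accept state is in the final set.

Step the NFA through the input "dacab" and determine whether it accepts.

Answer: ACCEPT

Trace:
start: ε-closure({0}) = {0}
'd' @ 1: {1,2}
'a' @ 2: {3,4,6,8}
'c' @ 3: {5,7,10}
'a' @ 4: {11,12,13,14}  [accepting]
'b' @ 5: {13,15}  [accepting]
final: {13,15}; accept 13 in set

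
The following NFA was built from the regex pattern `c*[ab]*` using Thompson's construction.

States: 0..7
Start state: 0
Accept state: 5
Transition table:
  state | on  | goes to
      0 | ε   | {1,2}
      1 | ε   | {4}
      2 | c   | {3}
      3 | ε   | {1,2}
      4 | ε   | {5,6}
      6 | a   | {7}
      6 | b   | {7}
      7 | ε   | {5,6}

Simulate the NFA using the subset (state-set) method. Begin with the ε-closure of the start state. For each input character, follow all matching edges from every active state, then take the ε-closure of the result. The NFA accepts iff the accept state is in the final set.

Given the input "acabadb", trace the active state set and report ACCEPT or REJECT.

Answer: REJECT

Derivation:
initial (ε-close {0}): {0,1,2,4,5,6}
'a' @ 1: {5,6,7}  ✓accept
'c' @ 2: {}  — dead — no transitions
rest 'abadb' ignored (set empty)
end set {} — state 5 not in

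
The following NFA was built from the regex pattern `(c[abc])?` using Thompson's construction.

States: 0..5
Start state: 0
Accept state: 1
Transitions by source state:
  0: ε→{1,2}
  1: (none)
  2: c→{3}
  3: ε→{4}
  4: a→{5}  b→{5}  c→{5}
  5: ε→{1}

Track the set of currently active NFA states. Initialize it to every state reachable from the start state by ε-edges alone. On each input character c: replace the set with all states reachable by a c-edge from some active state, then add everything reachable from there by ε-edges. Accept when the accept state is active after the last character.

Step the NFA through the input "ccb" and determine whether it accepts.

start: ε-closure({0}) = {0,1,2}
'c' @ 1: {3,4}
'c' @ 2: {1,5}  [accepting]
'b' @ 3: {}  — state set empty
end set {} — state 1 not in

Answer: REJECT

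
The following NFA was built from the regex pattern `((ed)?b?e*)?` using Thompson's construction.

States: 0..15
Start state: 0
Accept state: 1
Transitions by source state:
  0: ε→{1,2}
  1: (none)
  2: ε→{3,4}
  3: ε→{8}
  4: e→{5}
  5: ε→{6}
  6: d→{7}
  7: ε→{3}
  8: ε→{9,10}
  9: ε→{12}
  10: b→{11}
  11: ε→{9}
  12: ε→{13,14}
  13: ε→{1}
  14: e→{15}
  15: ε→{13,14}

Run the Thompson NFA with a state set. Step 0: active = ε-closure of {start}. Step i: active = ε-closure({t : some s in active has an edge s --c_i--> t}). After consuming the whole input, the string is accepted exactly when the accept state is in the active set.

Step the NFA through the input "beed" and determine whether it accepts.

Answer: REJECT

Steps:
initial (ε-close {0}): {0,1,2,3,4,8,9,10,12,13,14}
'b' @ 1: {1,9,11,12,13,14}  [accepting]
'e' @ 2: {1,13,14,15}  [accepting]
'e' @ 3: {1,13,14,15}  [accepting]
'd' @ 4: {}  — no active states
after full input: {}  (accept=1 not in)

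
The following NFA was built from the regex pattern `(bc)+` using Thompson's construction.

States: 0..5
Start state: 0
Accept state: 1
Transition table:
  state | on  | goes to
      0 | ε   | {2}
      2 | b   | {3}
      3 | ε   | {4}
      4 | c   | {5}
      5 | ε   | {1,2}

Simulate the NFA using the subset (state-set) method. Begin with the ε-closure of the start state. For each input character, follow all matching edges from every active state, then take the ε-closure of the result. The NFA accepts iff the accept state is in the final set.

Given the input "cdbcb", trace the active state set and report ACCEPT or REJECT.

Answer: REJECT

Trace:
start: ε-closure({0}) = {0,2}
'c' @ 1: {}  — state set empty
rest 'dbcb' ignored (set empty)
end set {} — state 1 not in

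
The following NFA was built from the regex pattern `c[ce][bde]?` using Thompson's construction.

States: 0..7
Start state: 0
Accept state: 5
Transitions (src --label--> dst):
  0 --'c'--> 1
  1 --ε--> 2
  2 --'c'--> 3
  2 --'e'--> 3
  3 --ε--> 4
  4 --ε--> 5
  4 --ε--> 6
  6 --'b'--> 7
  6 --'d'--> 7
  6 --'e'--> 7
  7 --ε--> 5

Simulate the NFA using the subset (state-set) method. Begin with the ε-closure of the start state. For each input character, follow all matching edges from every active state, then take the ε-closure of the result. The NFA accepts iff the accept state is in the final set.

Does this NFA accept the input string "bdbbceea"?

initial (ε-close {0}): {0}
'b' @ 1: {}  — no active states
rest 'dbbceea' ignored (set empty)
end set {} — state 5 not in

Answer: REJECT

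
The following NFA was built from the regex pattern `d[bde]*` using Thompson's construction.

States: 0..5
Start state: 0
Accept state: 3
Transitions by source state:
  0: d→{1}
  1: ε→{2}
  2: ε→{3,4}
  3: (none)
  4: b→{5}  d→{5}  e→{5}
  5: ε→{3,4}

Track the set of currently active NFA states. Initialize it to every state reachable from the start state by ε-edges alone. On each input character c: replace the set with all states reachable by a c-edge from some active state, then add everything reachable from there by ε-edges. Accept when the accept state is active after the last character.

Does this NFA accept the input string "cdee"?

S₀ = ε-closure({0}) = {0}
'c' @ 1: {}  — state set empty
rest 'dee' ignored (set empty)
end set {} — state 3 not in

Answer: REJECT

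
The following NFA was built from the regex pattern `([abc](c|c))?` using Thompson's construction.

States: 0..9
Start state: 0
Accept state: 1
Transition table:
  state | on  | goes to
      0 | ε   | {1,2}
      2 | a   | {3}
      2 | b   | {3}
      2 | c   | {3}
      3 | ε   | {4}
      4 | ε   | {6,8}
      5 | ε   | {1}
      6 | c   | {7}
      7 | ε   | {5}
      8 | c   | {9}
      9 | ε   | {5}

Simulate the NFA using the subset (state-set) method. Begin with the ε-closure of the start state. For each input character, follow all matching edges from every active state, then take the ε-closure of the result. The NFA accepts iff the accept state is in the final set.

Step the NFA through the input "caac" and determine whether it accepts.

start: ε-closure({0}) = {0,1,2}
'c' @ 1: {3,4,6,8}
'a' @ 2: {}  — dead — no transitions
rest 'ac' ignored (set empty)
end set {} — state 1 not in

Answer: REJECT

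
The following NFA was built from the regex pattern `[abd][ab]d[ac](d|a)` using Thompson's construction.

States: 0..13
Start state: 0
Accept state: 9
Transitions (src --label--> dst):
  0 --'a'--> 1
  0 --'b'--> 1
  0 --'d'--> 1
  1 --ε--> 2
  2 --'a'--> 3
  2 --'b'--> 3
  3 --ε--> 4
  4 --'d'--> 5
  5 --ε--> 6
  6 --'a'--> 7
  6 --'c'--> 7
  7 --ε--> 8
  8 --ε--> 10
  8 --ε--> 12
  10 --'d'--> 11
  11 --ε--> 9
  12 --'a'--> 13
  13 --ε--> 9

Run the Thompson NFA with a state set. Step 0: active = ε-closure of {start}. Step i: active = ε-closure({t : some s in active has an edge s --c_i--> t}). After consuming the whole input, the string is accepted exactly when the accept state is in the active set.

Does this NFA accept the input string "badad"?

Answer: ACCEPT

Derivation:
start: ε-closure({0}) = {0}
'b' @ 1: {1,2}
'a' @ 2: {3,4}
'd' @ 3: {5,6}
'a' @ 4: {7,8,10,12}
'd' @ 5: {9,11}  ✓accept
after full input: {9,11}  (accept=9 in)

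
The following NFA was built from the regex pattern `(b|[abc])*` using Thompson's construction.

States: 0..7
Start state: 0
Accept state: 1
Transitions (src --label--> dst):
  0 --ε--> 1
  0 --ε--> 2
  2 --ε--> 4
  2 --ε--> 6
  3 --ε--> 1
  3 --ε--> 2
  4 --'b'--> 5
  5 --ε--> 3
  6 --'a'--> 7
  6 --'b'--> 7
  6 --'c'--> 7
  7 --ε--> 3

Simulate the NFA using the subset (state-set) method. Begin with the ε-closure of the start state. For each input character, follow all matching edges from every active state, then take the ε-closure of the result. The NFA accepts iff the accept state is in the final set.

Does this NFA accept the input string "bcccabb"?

Answer: ACCEPT

Steps:
S₀ = ε-closure({0}) = {0,1,2,4,6}
'b' @ 1: {1,2,3,4,5,6,7}  [accepting]
'c' @ 2: {1,2,3,4,6,7}  [accepting]
'c' @ 3: {1,2,3,4,6,7}  [accepting]
'c' @ 4: {1,2,3,4,6,7}  [accepting]
'a' @ 5: {1,2,3,4,6,7}  [accepting]
'b' @ 6: {1,2,3,4,5,6,7}  [accepting]
'b' @ 7: {1,2,3,4,5,6,7}  [accepting]
end set {1,2,3,4,5,6,7} — state 1 in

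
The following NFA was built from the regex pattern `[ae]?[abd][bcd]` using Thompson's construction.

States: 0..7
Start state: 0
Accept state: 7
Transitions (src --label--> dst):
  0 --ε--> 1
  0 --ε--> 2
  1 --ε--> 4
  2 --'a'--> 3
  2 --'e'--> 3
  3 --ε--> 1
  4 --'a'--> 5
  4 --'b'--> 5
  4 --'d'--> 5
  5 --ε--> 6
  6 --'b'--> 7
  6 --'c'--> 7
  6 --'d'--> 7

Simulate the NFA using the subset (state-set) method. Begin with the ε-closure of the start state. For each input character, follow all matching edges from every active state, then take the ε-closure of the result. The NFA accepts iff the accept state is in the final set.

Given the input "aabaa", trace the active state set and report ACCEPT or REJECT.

initial (ε-close {0}): {0,1,2,4}
'a' @ 1: {1,3,4,5,6}
'a' @ 2: {5,6}
'b' @ 3: {7}  ✓accept
'a' @ 4: {}  — state set empty
rest 'a' ignored (set empty)
end set {} — state 7 not in

Answer: REJECT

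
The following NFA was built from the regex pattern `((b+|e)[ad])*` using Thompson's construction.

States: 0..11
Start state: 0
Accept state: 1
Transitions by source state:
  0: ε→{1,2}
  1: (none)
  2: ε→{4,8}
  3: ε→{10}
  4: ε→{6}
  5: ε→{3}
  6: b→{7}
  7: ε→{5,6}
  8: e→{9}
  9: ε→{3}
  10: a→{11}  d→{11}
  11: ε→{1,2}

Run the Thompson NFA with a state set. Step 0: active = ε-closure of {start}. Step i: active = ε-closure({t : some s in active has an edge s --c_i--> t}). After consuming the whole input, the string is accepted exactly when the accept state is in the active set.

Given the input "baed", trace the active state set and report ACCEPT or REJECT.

Answer: ACCEPT

Steps:
initial (ε-close {0}): {0,1,2,4,6,8}
'b' @ 1: {3,5,6,7,10}
'a' @ 2: {1,2,4,6,8,11}  [accepting]
'e' @ 3: {3,9,10}
'd' @ 4: {1,2,4,6,8,11}  [accepting]
after full input: {1,2,4,6,8,11}  (accept=1 in)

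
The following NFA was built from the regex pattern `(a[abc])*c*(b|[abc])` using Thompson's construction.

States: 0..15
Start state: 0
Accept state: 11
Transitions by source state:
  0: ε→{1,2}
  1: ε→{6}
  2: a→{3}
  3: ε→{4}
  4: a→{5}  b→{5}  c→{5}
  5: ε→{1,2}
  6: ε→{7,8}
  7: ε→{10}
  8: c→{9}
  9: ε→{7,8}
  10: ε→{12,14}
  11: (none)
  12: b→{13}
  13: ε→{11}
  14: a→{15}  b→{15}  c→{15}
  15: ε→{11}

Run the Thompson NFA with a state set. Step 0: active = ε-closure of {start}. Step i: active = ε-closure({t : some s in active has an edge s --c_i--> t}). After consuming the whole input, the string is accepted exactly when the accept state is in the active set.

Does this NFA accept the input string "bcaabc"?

Answer: REJECT

Derivation:
S₀ = ε-closure({0}) = {0,1,2,6,7,8,10,12,14}
'b' @ 1: {11,13,15}  (accept∈set)
'c' @ 2: {}  — no active states
rest 'aabc' ignored (set empty)
after full input: {}  (accept=11 not in)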